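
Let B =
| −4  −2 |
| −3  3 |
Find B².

[[22, 2], [3, 15]]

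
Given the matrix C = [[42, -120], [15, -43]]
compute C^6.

tr C = -1 and det C = -6, so the characteristic polynomial is λ² − (-1)λ + (-6) with roots 2 and -3.
Eigenvectors give P = [[3, 8], [1, 3]] with P⁻¹ = [[3, -8], [-1, 3]], and C = P·diag(2, -3)·P⁻¹.
Then C^6 = P·diag(64, 729)·P⁻¹ = [[192, 5832], [64, 2187]] · [[3, -8], [-1, 3]] = [[-5256, 15960], [-1995, 6049]].

[[-5256, 15960], [-1995, 6049]]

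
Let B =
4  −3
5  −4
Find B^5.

[[4, −3], [5, −4]]

B² = I (check: tr B = 0 and det B = −1), so B^5 = B since 5 is odd.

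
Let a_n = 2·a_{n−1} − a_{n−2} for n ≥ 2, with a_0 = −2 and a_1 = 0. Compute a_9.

With companion matrix C = [[2, −1], [1, 0]], [a_n, a_{n−1}]ᵀ = C·[a_{n−1}, a_{n−2}]ᵀ, so [a_9, a_8]ᵀ = C⁸·[a_1, a_0]ᵀ.
C⁸ = [[9, −8], [8, −7]], giving [a_9, a_8]ᵀ = [[16], [14]].

16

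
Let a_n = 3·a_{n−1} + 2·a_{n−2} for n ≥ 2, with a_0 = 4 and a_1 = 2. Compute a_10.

With companion matrix C = [[3, 2], [1, 0]], [a_n, a_{n−1}]ᵀ = C·[a_{n−1}, a_{n−2}]ᵀ, so [a_10, a_9]ᵀ = C⁹·[a_1, a_0]ᵀ.
C⁹ = [[79647, 44726], [22363, 12558]], giving [a_10, a_9]ᵀ = [[338198], [94958]].

338198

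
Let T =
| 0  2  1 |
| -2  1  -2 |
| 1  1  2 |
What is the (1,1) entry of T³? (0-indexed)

T² = [[-3, 3, -2], [-4, -5, -8], [0, 5, 3]]
T³ = [[-8, -5, -13], [2, -21, -10], [-7, 8, -4]]

-21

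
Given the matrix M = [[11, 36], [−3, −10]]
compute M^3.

tr M = 1 and det M = −2, so the characteristic polynomial is λ² − (1)λ + (−2) with roots −1 and 2.
Eigenvectors give P = [[3, −4], [−1, 1]] with P⁻¹ = [[−1, −4], [−1, −3]], and M = P·diag(−1, 2)·P⁻¹.
Then M^3 = P·diag(−1, 8)·P⁻¹ = [[−3, −32], [1, 8]] · [[−1, −4], [−1, −3]] = [[35, 108], [−9, −28]].

[[35, 108], [−9, −28]]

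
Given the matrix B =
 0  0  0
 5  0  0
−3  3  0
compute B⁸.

[[0, 0, 0], [0, 0, 0], [0, 0, 0]]

B is strictly triangular, hence nilpotent: B³ = 0, so B⁸ = 0.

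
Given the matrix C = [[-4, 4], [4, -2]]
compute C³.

[[-224, 176], [176, -136]]

C² = [[32, -24], [-24, 20]]
C³ = [[-224, 176], [176, -136]]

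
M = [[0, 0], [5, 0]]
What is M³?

M is strictly triangular, hence nilpotent: M² = 0, so M³ = 0.

[[0, 0], [0, 0]]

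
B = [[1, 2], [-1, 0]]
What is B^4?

[[-1, -6], [3, 2]]

B^2 = [[-1, 2], [-1, -2]]
B^3 = [[-3, -2], [1, -2]]
B^4 = [[-1, -6], [3, 2]]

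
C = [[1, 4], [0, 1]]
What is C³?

C = I + N where N = [[0, 4], [0, 0]] is strictly upper-triangular, so N² = 0.
(I + N)³ = I + 3·N = [[1, 12], [0, 1]].

[[1, 12], [0, 1]]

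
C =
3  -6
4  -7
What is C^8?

tr C = -4 and det C = 3, so the characteristic polynomial is λ² − (-4)λ + (3) with roots -3 and -1.
Eigenvectors give P = [[1, -3], [1, -2]] with P⁻¹ = [[-2, 3], [-1, 1]], and C = P·diag(-3, -1)·P⁻¹.
Then C^8 = P·diag(6561, 1)·P⁻¹ = [[6561, -3], [6561, -2]] · [[-2, 3], [-1, 1]] = [[-13119, 19680], [-13120, 19681]].

[[-13119, 19680], [-13120, 19681]]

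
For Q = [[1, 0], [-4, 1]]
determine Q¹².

Q = I + N where N = [[0, 0], [-4, 0]] is strictly lower-triangular, so N² = 0.
(I + N)¹² = I + 12·N = [[1, 0], [-48, 1]].

[[1, 0], [-48, 1]]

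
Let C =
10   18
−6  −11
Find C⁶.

[[−188, −378], [126, 253]]

tr C = −1 and det C = −2, so the characteristic polynomial is λ² − (−1)λ + (−2) with roots 1 and −2.
Eigenvectors give P = [[−2, −3], [1, 2]] with P⁻¹ = [[−2, −3], [1, 2]], and C = P·diag(1, −2)·P⁻¹.
Then C⁶ = P·diag(1, 64)·P⁻¹ = [[−2, −192], [1, 128]] · [[−2, −3], [1, 2]] = [[−188, −378], [126, 253]].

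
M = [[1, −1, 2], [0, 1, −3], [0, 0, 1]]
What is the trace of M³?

M = I + N where N = [[0, −1, 2], [0, 0, −3], [0, 0, 0]] is strictly upper-triangular, so N³ = 0.
(I + N)³ = I + 3·N + 3·N² = [[1, −3, 15], [0, 1, −9], [0, 0, 1]].

3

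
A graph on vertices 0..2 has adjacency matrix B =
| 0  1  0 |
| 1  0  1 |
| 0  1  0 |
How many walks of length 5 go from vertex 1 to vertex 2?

4

The number of length-5 walks from vertex 1 to vertex 2 is entry (1,2) of B^5, where B is the adjacency matrix.
B^2 = [[1, 0, 1], [0, 2, 0], [1, 0, 1]]
B^3 = [[0, 2, 0], [2, 0, 2], [0, 2, 0]]
B^4 = [[2, 0, 2], [0, 4, 0], [2, 0, 2]]
B^5 = [[0, 4, 0], [4, 0, 4], [0, 4, 0]]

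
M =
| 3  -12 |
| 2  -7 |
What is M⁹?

tr M = -4 and det M = 3, so the characteristic polynomial is λ² − (-4)λ + (3) with roots -1 and -3.
Eigenvectors give P = [[3, -2], [1, -1]] with P⁻¹ = [[1, -2], [1, -3]], and M = P·diag(-1, -3)·P⁻¹.
Then M⁹ = P·diag(-1, -19683)·P⁻¹ = [[-3, 39366], [-1, 19683]] · [[1, -2], [1, -3]] = [[39363, -118092], [19682, -59047]].

[[39363, -118092], [19682, -59047]]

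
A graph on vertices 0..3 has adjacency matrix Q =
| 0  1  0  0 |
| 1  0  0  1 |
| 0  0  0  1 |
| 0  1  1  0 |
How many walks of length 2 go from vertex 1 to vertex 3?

The number of length-2 walks from vertex 1 to vertex 3 is entry (1,3) of Q², where Q is the adjacency matrix.
Q² = [[1, 0, 0, 1], [0, 2, 1, 0], [0, 1, 1, 0], [1, 0, 0, 2]]

0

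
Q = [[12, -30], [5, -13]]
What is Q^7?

[[4758, -13890], [2315, -6817]]

tr Q = -1 and det Q = -6, so the characteristic polynomial is λ² − (-1)λ + (-6) with roots 2 and -3.
Eigenvectors give P = [[-3, 2], [-1, 1]] with P⁻¹ = [[-1, 2], [-1, 3]], and Q = P·diag(2, -3)·P⁻¹.
Then Q^7 = P·diag(128, -2187)·P⁻¹ = [[-384, -4374], [-128, -2187]] · [[-1, 2], [-1, 3]] = [[4758, -13890], [2315, -6817]].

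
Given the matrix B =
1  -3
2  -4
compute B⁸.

tr B = -3 and det B = 2, so the characteristic polynomial is λ² − (-3)λ + (2) with roots -1 and -2.
Eigenvectors give P = [[3, 1], [2, 1]] with P⁻¹ = [[1, -1], [-2, 3]], and B = P·diag(-1, -2)·P⁻¹.
Then B⁸ = P·diag(1, 256)·P⁻¹ = [[3, 256], [2, 256]] · [[1, -1], [-2, 3]] = [[-509, 765], [-510, 766]].

[[-509, 765], [-510, 766]]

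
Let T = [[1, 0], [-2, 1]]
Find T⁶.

[[1, 0], [-12, 1]]

T = I + N where N = [[0, 0], [-2, 0]] is strictly lower-triangular, so N² = 0.
(I + N)⁶ = I + 6·N = [[1, 0], [-12, 1]].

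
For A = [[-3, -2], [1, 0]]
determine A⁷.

tr A = -3 and det A = 2, so the characteristic polynomial is λ² − (-3)λ + (2) with roots -1 and -2.
Eigenvectors give P = [[-1, -2], [1, 1]] with P⁻¹ = [[1, 2], [-1, -1]], and A = P·diag(-1, -2)·P⁻¹.
Then A⁷ = P·diag(-1, -128)·P⁻¹ = [[1, 256], [-1, -128]] · [[1, 2], [-1, -1]] = [[-255, -254], [127, 126]].

[[-255, -254], [127, 126]]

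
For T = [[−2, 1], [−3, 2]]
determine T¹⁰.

T² = I (check: tr T = 0 and det T = −1), so T¹⁰ = I since 10 is even.

[[1, 0], [0, 1]]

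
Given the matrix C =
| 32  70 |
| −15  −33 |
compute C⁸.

[[−37574, −88270], [18915, 44391]]

tr C = −1 and det C = −6, so the characteristic polynomial is λ² − (−1)λ + (−6) with roots −3 and 2.
Eigenvectors give P = [[−2, 7], [1, −3]] with P⁻¹ = [[3, 7], [1, 2]], and C = P·diag(−3, 2)·P⁻¹.
Then C⁸ = P·diag(6561, 256)·P⁻¹ = [[−13122, 1792], [6561, −768]] · [[3, 7], [1, 2]] = [[−37574, −88270], [18915, 44391]].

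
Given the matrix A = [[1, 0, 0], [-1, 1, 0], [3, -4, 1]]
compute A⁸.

[[1, 0, 0], [-8, 1, 0], [136, -32, 1]]

A = I + N where N = [[0, 0, 0], [-1, 0, 0], [3, -4, 0]] is strictly lower-triangular, so N³ = 0.
(I + N)⁸ = I + 8·N + 28·N² = [[1, 0, 0], [-8, 1, 0], [136, -32, 1]].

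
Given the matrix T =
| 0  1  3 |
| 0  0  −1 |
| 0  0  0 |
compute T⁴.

[[0, 0, 0], [0, 0, 0], [0, 0, 0]]

T is strictly triangular, hence nilpotent: T³ = 0, so T⁴ = 0.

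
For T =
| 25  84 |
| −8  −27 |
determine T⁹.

[[118105, 413364], [−39368, −137787]]

tr T = −2 and det T = −3, so the characteristic polynomial is λ² − (−2)λ + (−3) with roots 1 and −3.
Eigenvectors give P = [[7, −3], [−2, 1]] with P⁻¹ = [[1, 3], [2, 7]], and T = P·diag(1, −3)·P⁻¹.
Then T⁹ = P·diag(1, −19683)·P⁻¹ = [[7, 59049], [−2, −19683]] · [[1, 3], [2, 7]] = [[118105, 413364], [−39368, −137787]].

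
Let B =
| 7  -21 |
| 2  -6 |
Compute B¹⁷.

[[7, -21], [2, -6]]

B² = B (a projection; rank 1, trace 1), so B¹⁷ = B.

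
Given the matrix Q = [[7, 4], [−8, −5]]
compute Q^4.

[[161, 80], [−160, −79]]

tr Q = 2 and det Q = −3, so the characteristic polynomial is λ² − (2)λ + (−3) with roots −1 and 3.
Eigenvectors give P = [[−1, 1], [2, −1]] with P⁻¹ = [[1, 1], [2, 1]], and Q = P·diag(−1, 3)·P⁻¹.
Then Q^4 = P·diag(1, 81)·P⁻¹ = [[−1, 81], [2, −81]] · [[1, 1], [2, 1]] = [[161, 80], [−160, −79]].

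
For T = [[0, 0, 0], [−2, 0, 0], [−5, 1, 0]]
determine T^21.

[[0, 0, 0], [0, 0, 0], [0, 0, 0]]

T is strictly triangular, hence nilpotent: T^3 = 0, so T^21 = 0.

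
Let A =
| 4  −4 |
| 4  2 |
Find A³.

A² = [[0, −24], [24, −12]]
A³ = [[−96, −48], [48, −120]]

[[−96, −48], [48, −120]]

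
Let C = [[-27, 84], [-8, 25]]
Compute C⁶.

tr C = -2 and det C = -3, so the characteristic polynomial is λ² − (-2)λ + (-3) with roots 1 and -3.
Eigenvectors give P = [[3, -7], [1, -2]] with P⁻¹ = [[-2, 7], [-1, 3]], and C = P·diag(1, -3)·P⁻¹.
Then C⁶ = P·diag(1, 729)·P⁻¹ = [[3, -5103], [1, -1458]] · [[-2, 7], [-1, 3]] = [[5097, -15288], [1456, -4367]].

[[5097, -15288], [1456, -4367]]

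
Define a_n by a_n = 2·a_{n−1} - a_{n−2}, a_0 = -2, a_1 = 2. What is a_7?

26

With companion matrix T = [[2, -1], [1, 0]], [a_n, a_{n−1}]ᵀ = T·[a_{n−1}, a_{n−2}]ᵀ, so [a_7, a_6]ᵀ = T⁶·[a_1, a_0]ᵀ.
T⁶ = [[7, -6], [6, -5]], giving [a_7, a_6]ᵀ = [[26], [22]].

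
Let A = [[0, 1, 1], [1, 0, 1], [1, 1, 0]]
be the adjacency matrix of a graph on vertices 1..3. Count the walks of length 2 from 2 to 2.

The number of length-2 walks from vertex 2 to vertex 2 is entry (2,2) of A², where A is the adjacency matrix.
A² = [[2, 1, 1], [1, 2, 1], [1, 1, 2]]

2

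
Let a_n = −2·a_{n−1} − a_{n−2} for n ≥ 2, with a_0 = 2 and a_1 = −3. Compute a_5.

−7

With companion matrix A = [[−2, −1], [1, 0]], [a_n, a_{n−1}]ᵀ = A·[a_{n−1}, a_{n−2}]ᵀ, so [a_5, a_4]ᵀ = A^4·[a_1, a_0]ᵀ.
A^4 = [[5, 4], [−4, −3]], giving [a_5, a_4]ᵀ = [[−7], [6]].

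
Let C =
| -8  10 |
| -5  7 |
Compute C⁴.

[[146, -130], [65, -49]]

tr C = -1 and det C = -6, so the characteristic polynomial is λ² − (-1)λ + (-6) with roots -3 and 2.
Eigenvectors give P = [[2, -1], [1, -1]] with P⁻¹ = [[1, -1], [1, -2]], and C = P·diag(-3, 2)·P⁻¹.
Then C⁴ = P·diag(81, 16)·P⁻¹ = [[162, -16], [81, -16]] · [[1, -1], [1, -2]] = [[146, -130], [65, -49]].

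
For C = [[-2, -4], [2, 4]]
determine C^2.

[[-4, -8], [4, 8]]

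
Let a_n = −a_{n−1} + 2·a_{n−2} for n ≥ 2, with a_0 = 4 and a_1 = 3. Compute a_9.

−167

With companion matrix T = [[−1, 2], [1, 0]], [a_n, a_{n−1}]ᵀ = T·[a_{n−1}, a_{n−2}]ᵀ, so [a_9, a_8]ᵀ = T⁸·[a_1, a_0]ᵀ.
T⁸ = [[171, −170], [−85, 86]], giving [a_9, a_8]ᵀ = [[−167], [89]].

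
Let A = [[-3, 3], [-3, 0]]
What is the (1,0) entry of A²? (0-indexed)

9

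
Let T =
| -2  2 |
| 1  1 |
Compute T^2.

[[6, -2], [-1, 3]]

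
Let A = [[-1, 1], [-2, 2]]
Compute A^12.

[[-1, 1], [-2, 2]]

A² = A (a projection; rank 1, trace 1), so A^12 = A.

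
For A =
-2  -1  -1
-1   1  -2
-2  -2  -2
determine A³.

A² = [[7, 3, 6], [5, 6, 3], [10, 4, 10]]
A³ = [[-29, -16, -25], [-22, -5, -23], [-44, -26, -38]]

[[-29, -16, -25], [-22, -5, -23], [-44, -26, -38]]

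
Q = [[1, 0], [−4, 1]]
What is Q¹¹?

[[1, 0], [−44, 1]]

Q = I + N where N = [[0, 0], [−4, 0]] is strictly lower-triangular, so N² = 0.
(I + N)¹¹ = I + 11·N = [[1, 0], [−44, 1]].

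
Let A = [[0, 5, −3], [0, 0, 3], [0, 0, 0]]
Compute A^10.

[[0, 0, 0], [0, 0, 0], [0, 0, 0]]

A is strictly triangular, hence nilpotent: A^3 = 0, so A^10 = 0.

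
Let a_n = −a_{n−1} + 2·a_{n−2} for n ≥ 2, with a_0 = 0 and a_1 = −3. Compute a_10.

1023

With companion matrix B = [[−1, 2], [1, 0]], [a_n, a_{n−1}]ᵀ = B·[a_{n−1}, a_{n−2}]ᵀ, so [a_10, a_9]ᵀ = B⁹·[a_1, a_0]ᵀ.
B⁹ = [[−341, 342], [171, −170]], giving [a_10, a_9]ᵀ = [[1023], [−513]].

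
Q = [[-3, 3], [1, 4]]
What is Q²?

[[12, 3], [1, 19]]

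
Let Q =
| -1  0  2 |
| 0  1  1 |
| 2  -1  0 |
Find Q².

[[5, -2, -2], [2, 0, 1], [-2, -1, 3]]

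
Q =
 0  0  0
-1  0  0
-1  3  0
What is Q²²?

Q is strictly triangular, hence nilpotent: Q³ = 0, so Q²² = 0.

[[0, 0, 0], [0, 0, 0], [0, 0, 0]]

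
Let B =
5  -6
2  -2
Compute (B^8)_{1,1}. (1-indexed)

tr B = 3 and det B = 2, so the characteristic polynomial is λ² − (3)λ + (2) with roots 1 and 2.
Eigenvectors give P = [[-3, 2], [-2, 1]] with P⁻¹ = [[1, -2], [2, -3]], and B = P·diag(1, 2)·P⁻¹.
Then B^8 = P·diag(1, 256)·P⁻¹ = [[-3, 512], [-2, 256]] · [[1, -2], [2, -3]] = [[1021, -1530], [510, -764]].

1021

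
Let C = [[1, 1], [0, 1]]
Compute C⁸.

[[1, 8], [0, 1]]

C = I + N where N = [[0, 1], [0, 0]] is strictly upper-triangular, so N² = 0.
(I + N)⁸ = I + 8·N = [[1, 8], [0, 1]].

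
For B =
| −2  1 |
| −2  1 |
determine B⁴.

[[2, −1], [2, −1]]

B² = [[2, −1], [2, −1]]
B³ = [[−2, 1], [−2, 1]]
B⁴ = [[2, −1], [2, −1]]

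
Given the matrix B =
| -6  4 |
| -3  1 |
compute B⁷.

tr B = -5 and det B = 6, so the characteristic polynomial is λ² − (-5)λ + (6) with roots -2 and -3.
Eigenvectors give P = [[1, 4], [1, 3]] with P⁻¹ = [[-3, 4], [1, -1]], and B = P·diag(-2, -3)·P⁻¹.
Then B⁷ = P·diag(-128, -2187)·P⁻¹ = [[-128, -8748], [-128, -6561]] · [[-3, 4], [1, -1]] = [[-8364, 8236], [-6177, 6049]].

[[-8364, 8236], [-6177, 6049]]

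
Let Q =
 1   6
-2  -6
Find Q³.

[[49, 114], [-38, -84]]

tr Q = -5 and det Q = 6, so the characteristic polynomial is λ² − (-5)λ + (6) with roots -3 and -2.
Eigenvectors give P = [[-3, -2], [2, 1]] with P⁻¹ = [[1, 2], [-2, -3]], and Q = P·diag(-3, -2)·P⁻¹.
Then Q³ = P·diag(-27, -8)·P⁻¹ = [[81, 16], [-54, -8]] · [[1, 2], [-2, -3]] = [[49, 114], [-38, -84]].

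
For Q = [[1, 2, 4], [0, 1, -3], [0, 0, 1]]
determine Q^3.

Q = I + N where N = [[0, 2, 4], [0, 0, -3], [0, 0, 0]] is strictly upper-triangular, so N^3 = 0.
(I + N)^3 = I + 3·N + 3·N^2 = [[1, 6, -6], [0, 1, -9], [0, 0, 1]].

[[1, 6, -6], [0, 1, -9], [0, 0, 1]]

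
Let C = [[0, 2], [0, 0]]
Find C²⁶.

C is strictly triangular, hence nilpotent: C² = 0, so C²⁶ = 0.

[[0, 0], [0, 0]]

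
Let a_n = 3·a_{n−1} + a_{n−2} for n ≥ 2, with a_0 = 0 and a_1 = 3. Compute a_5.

327

With companion matrix C = [[3, 1], [1, 0]], [a_n, a_{n−1}]ᵀ = C·[a_{n−1}, a_{n−2}]ᵀ, so [a_5, a_4]ᵀ = C^4·[a_1, a_0]ᵀ.
C^4 = [[109, 33], [33, 10]], giving [a_5, a_4]ᵀ = [[327], [99]].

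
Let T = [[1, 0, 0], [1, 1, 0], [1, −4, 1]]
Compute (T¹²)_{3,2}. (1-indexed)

−48

T = I + N where N = [[0, 0, 0], [1, 0, 0], [1, −4, 0]] is strictly lower-triangular, so N³ = 0.
(I + N)¹² = I + 12·N + 66·N² = [[1, 0, 0], [12, 1, 0], [−252, −48, 1]].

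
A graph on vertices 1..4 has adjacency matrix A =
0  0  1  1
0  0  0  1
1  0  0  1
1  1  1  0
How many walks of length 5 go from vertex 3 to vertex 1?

13

The number of length-5 walks from vertex 3 to vertex 1 is entry (3,1) of A⁵, where A is the adjacency matrix.
A² = [[2, 1, 1, 1], [1, 1, 1, 0], [1, 1, 2, 1], [1, 0, 1, 3]]
A³ = [[2, 1, 3, 4], [1, 0, 1, 3], [3, 1, 2, 4], [4, 3, 4, 2]]
A⁴ = [[7, 4, 6, 6], [4, 3, 4, 2], [6, 4, 7, 6], [6, 2, 6, 11]]
A⁵ = [[12, 6, 13, 17], [6, 2, 6, 11], [13, 6, 12, 17], [17, 11, 17, 14]]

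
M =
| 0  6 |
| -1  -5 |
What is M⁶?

[[-1266, -3990], [665, 2059]]

tr M = -5 and det M = 6, so the characteristic polynomial is λ² − (-5)λ + (6) with roots -2 and -3.
Eigenvectors give P = [[-3, -2], [1, 1]] with P⁻¹ = [[-1, -2], [1, 3]], and M = P·diag(-2, -3)·P⁻¹.
Then M⁶ = P·diag(64, 729)·P⁻¹ = [[-192, -1458], [64, 729]] · [[-1, -2], [1, 3]] = [[-1266, -3990], [665, 2059]].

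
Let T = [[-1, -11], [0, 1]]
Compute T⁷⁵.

[[-1, -11], [0, 1]]

T² = I (check: tr T = 0 and det T = -1), so T⁷⁵ = T since 75 is odd.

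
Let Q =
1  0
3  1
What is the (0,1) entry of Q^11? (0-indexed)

Q = I + N where N = [[0, 0], [3, 0]] is strictly lower-triangular, so N^2 = 0.
(I + N)^11 = I + 11·N = [[1, 0], [33, 1]].

0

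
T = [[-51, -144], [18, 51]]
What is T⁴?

[[81, 0], [0, 81]]

tr T = 0 and det T = -9, so the characteristic polynomial is λ² − (0)λ + (-9) with roots -3 and 3.
Eigenvectors give P = [[-3, -8], [1, 3]] with P⁻¹ = [[-3, -8], [1, 3]], and T = P·diag(-3, 3)·P⁻¹.
Then T⁴ = P·diag(81, 81)·P⁻¹ = [[-243, -648], [81, 243]] · [[-3, -8], [1, 3]] = [[81, 0], [0, 81]].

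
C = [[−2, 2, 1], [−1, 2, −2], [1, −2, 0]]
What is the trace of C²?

14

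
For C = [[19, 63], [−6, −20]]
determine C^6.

tr C = −1 and det C = −2, so the characteristic polynomial is λ² − (−1)λ + (−2) with roots −2 and 1.
Eigenvectors give P = [[−3, 7], [1, −2]] with P⁻¹ = [[2, 7], [1, 3]], and C = P·diag(−2, 1)·P⁻¹.
Then C^6 = P·diag(64, 1)·P⁻¹ = [[−192, 7], [64, −2]] · [[2, 7], [1, 3]] = [[−377, −1323], [126, 442]].

[[−377, −1323], [126, 442]]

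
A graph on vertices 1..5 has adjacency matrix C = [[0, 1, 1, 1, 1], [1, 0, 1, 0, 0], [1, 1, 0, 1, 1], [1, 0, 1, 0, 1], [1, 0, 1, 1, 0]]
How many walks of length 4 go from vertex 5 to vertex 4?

The number of length-4 walks from vertex 5 to vertex 4 is entry (5,4) of C^4, where C is the adjacency matrix.
C^2 = [[4, 1, 3, 2, 2], [1, 2, 1, 2, 2], [3, 1, 4, 2, 2], [2, 2, 2, 3, 2], [2, 2, 2, 2, 3]]
C^3 = [[8, 7, 9, 9, 9], [7, 2, 7, 4, 4], [9, 7, 8, 9, 9], [9, 4, 9, 6, 7], [9, 4, 9, 7, 6]]
C^4 = [[34, 17, 33, 26, 26], [17, 14, 17, 18, 18], [33, 17, 34, 26, 26], [26, 18, 26, 25, 24], [26, 18, 26, 24, 25]]

24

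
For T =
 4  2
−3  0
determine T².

[[10, 8], [−12, −6]]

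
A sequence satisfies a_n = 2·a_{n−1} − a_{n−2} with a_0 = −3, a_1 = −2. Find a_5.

With companion matrix Q = [[2, −1], [1, 0]], [a_n, a_{n−1}]ᵀ = Q·[a_{n−1}, a_{n−2}]ᵀ, so [a_5, a_4]ᵀ = Q⁴·[a_1, a_0]ᵀ.
Q⁴ = [[5, −4], [4, −3]], giving [a_5, a_4]ᵀ = [[2], [1]].

2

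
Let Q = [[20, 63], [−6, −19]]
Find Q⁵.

tr Q = 1 and det Q = −2, so the characteristic polynomial is λ² − (1)λ + (−2) with roots 2 and −1.
Eigenvectors give P = [[7, −3], [−2, 1]] with P⁻¹ = [[1, 3], [2, 7]], and Q = P·diag(2, −1)·P⁻¹.
Then Q⁵ = P·diag(32, −1)·P⁻¹ = [[224, 3], [−64, −1]] · [[1, 3], [2, 7]] = [[230, 693], [−66, −199]].

[[230, 693], [−66, −199]]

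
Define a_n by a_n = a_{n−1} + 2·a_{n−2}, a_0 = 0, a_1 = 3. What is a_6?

63

With companion matrix A = [[1, 2], [1, 0]], [a_n, a_{n−1}]ᵀ = A·[a_{n−1}, a_{n−2}]ᵀ, so [a_6, a_5]ᵀ = A⁵·[a_1, a_0]ᵀ.
A⁵ = [[21, 22], [11, 10]], giving [a_6, a_5]ᵀ = [[63], [33]].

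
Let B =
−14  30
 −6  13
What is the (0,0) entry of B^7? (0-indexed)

−644

tr B = −1 and det B = −2, so the characteristic polynomial is λ² − (−1)λ + (−2) with roots −2 and 1.
Eigenvectors give P = [[−5, 2], [−2, 1]] with P⁻¹ = [[−1, 2], [−2, 5]], and B = P·diag(−2, 1)·P⁻¹.
Then B^7 = P·diag(−128, 1)·P⁻¹ = [[640, 2], [256, 1]] · [[−1, 2], [−2, 5]] = [[−644, 1290], [−258, 517]].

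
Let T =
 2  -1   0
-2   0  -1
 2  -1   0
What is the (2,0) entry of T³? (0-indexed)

T² = [[6, -2, 1], [-6, 3, 0], [6, -2, 1]]
T³ = [[18, -7, 2], [-18, 6, -3], [18, -7, 2]]

18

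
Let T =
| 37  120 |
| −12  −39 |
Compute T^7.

tr T = −2 and det T = −3, so the characteristic polynomial is λ² − (−2)λ + (−3) with roots −3 and 1.
Eigenvectors give P = [[−3, 10], [1, −3]] with P⁻¹ = [[3, 10], [1, 3]], and T = P·diag(−3, 1)·P⁻¹.
Then T^7 = P·diag(−2187, 1)·P⁻¹ = [[6561, 10], [−2187, −3]] · [[3, 10], [1, 3]] = [[19693, 65640], [−6564, −21879]].

[[19693, 65640], [−6564, −21879]]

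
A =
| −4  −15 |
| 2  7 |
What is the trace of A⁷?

tr A = 3 and det A = 2, so the characteristic polynomial is λ² − (3)λ + (2) with roots 1 and 2.
Eigenvectors give P = [[−3, −5], [1, 2]] with P⁻¹ = [[−2, −5], [1, 3]], and A = P·diag(1, 2)·P⁻¹.
Then A⁷ = P·diag(1, 128)·P⁻¹ = [[−3, −640], [1, 256]] · [[−2, −5], [1, 3]] = [[−634, −1905], [254, 763]].

129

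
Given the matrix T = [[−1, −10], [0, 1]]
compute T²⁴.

T² = I (check: tr T = 0 and det T = −1), so T²⁴ = I since 24 is even.

[[1, 0], [0, 1]]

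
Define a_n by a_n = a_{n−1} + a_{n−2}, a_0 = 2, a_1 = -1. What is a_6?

With companion matrix M = [[1, 1], [1, 0]], [a_n, a_{n−1}]ᵀ = M·[a_{n−1}, a_{n−2}]ᵀ, so [a_6, a_5]ᵀ = M^5·[a_1, a_0]ᵀ.
M^5 = [[8, 5], [5, 3]], giving [a_6, a_5]ᵀ = [[2], [1]].

2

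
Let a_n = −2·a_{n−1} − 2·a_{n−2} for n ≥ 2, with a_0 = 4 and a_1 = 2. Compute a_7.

With companion matrix C = [[−2, −2], [1, 0]], [a_n, a_{n−1}]ᵀ = C·[a_{n−1}, a_{n−2}]ᵀ, so [a_7, a_6]ᵀ = C^6·[a_1, a_0]ᵀ.
C^6 = [[−8, −16], [8, 8]], giving [a_7, a_6]ᵀ = [[−80], [48]].

−80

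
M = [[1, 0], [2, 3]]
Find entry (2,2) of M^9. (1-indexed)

19683

tr M = 4 and det M = 3, so the characteristic polynomial is λ² − (4)λ + (3) with roots 1 and 3.
Eigenvectors give P = [[-1, 0], [1, 1]] with P⁻¹ = [[-1, 0], [1, 1]], and M = P·diag(1, 3)·P⁻¹.
Then M^9 = P·diag(1, 19683)·P⁻¹ = [[-1, 0], [1, 19683]] · [[-1, 0], [1, 1]] = [[1, 0], [19682, 19683]].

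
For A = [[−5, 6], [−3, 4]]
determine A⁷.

[[−257, 258], [−129, 130]]

tr A = −1 and det A = −2, so the characteristic polynomial is λ² − (−1)λ + (−2) with roots −2 and 1.
Eigenvectors give P = [[2, −1], [1, −1]] with P⁻¹ = [[1, −1], [1, −2]], and A = P·diag(−2, 1)·P⁻¹.
Then A⁷ = P·diag(−128, 1)·P⁻¹ = [[−256, −1], [−128, −1]] · [[1, −1], [1, −2]] = [[−257, 258], [−129, 130]].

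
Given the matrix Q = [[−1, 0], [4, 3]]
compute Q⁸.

[[1, 0], [6560, 6561]]

tr Q = 2 and det Q = −3, so the characteristic polynomial is λ² − (2)λ + (−3) with roots 3 and −1.
Eigenvectors give P = [[0, −1], [1, 1]] with P⁻¹ = [[1, 1], [−1, 0]], and Q = P·diag(3, −1)·P⁻¹.
Then Q⁸ = P·diag(6561, 1)·P⁻¹ = [[0, −1], [6561, 1]] · [[1, 1], [−1, 0]] = [[1, 0], [6560, 6561]].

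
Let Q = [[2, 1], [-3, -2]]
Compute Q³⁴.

[[1, 0], [0, 1]]

Q² = I (check: tr Q = 0 and det Q = -1), so Q³⁴ = I since 34 is even.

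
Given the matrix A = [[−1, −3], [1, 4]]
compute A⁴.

A² = [[−2, −9], [3, 13]]
A³ = [[−7, −30], [10, 43]]
A⁴ = [[−23, −99], [33, 142]]

[[−23, −99], [33, 142]]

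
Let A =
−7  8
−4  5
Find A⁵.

tr A = −2 and det A = −3, so the characteristic polynomial is λ² − (−2)λ + (−3) with roots 1 and −3.
Eigenvectors give P = [[1, 2], [1, 1]] with P⁻¹ = [[−1, 2], [1, −1]], and A = P·diag(1, −3)·P⁻¹.
Then A⁵ = P·diag(1, −243)·P⁻¹ = [[1, −486], [1, −243]] · [[−1, 2], [1, −1]] = [[−487, 488], [−244, 245]].

[[−487, 488], [−244, 245]]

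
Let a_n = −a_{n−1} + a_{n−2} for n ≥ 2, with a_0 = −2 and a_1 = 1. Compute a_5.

11

With companion matrix T = [[−1, 1], [1, 0]], [a_n, a_{n−1}]ᵀ = T·[a_{n−1}, a_{n−2}]ᵀ, so [a_5, a_4]ᵀ = T⁴·[a_1, a_0]ᵀ.
T⁴ = [[5, −3], [−3, 2]], giving [a_5, a_4]ᵀ = [[11], [−7]].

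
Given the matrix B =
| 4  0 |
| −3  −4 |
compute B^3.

[[64, 0], [−48, −64]]

B^2 = [[16, 0], [0, 16]]
B^3 = [[64, 0], [−48, −64]]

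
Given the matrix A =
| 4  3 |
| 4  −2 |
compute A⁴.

[[832, 264], [352, 304]]

A² = [[28, 6], [8, 16]]
A³ = [[136, 72], [96, −8]]
A⁴ = [[832, 264], [352, 304]]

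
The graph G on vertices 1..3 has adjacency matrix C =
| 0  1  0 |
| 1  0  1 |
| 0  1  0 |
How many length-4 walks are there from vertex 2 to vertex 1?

The number of length-4 walks from vertex 2 to vertex 1 is entry (2,1) of C^4, where C is the adjacency matrix.
C^2 = [[1, 0, 1], [0, 2, 0], [1, 0, 1]]
C^3 = [[0, 2, 0], [2, 0, 2], [0, 2, 0]]
C^4 = [[2, 0, 2], [0, 4, 0], [2, 0, 2]]

0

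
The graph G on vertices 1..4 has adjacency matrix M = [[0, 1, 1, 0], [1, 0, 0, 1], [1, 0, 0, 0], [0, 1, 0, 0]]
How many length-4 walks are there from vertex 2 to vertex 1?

0

The number of length-4 walks from vertex 2 to vertex 1 is entry (2,1) of M⁴, where M is the adjacency matrix.
M² = [[2, 0, 0, 1], [0, 2, 1, 0], [0, 1, 1, 0], [1, 0, 0, 1]]
M³ = [[0, 3, 2, 0], [3, 0, 0, 2], [2, 0, 0, 1], [0, 2, 1, 0]]
M⁴ = [[5, 0, 0, 3], [0, 5, 3, 0], [0, 3, 2, 0], [3, 0, 0, 2]]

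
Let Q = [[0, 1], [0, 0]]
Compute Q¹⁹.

Q is strictly triangular, hence nilpotent: Q² = 0, so Q¹⁹ = 0.

[[0, 0], [0, 0]]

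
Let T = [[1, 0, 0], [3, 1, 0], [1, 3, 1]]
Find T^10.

[[1, 0, 0], [30, 1, 0], [415, 30, 1]]

T = I + N where N = [[0, 0, 0], [3, 0, 0], [1, 3, 0]] is strictly lower-triangular, so N^3 = 0.
(I + N)^10 = I + 10·N + 45·N^2 = [[1, 0, 0], [30, 1, 0], [415, 30, 1]].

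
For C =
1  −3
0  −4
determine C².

[[1, 9], [0, 16]]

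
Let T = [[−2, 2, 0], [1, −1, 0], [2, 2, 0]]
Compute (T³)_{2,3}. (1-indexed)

T² = [[6, −6, 0], [−3, 3, 0], [−2, 2, 0]]
T³ = [[−18, 18, 0], [9, −9, 0], [6, −6, 0]]

0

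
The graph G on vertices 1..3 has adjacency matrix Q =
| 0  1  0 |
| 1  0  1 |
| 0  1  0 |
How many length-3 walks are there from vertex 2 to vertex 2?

0

The number of length-3 walks from vertex 2 to vertex 2 is entry (2,2) of Q³, where Q is the adjacency matrix.
Q² = [[1, 0, 1], [0, 2, 0], [1, 0, 1]]
Q³ = [[0, 2, 0], [2, 0, 2], [0, 2, 0]]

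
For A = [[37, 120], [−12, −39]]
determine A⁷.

[[19693, 65640], [−6564, −21879]]

tr A = −2 and det A = −3, so the characteristic polynomial is λ² − (−2)λ + (−3) with roots 1 and −3.
Eigenvectors give P = [[10, −3], [−3, 1]] with P⁻¹ = [[1, 3], [3, 10]], and A = P·diag(1, −3)·P⁻¹.
Then A⁷ = P·diag(1, −2187)·P⁻¹ = [[10, 6561], [−3, −2187]] · [[1, 3], [3, 10]] = [[19693, 65640], [−6564, −21879]].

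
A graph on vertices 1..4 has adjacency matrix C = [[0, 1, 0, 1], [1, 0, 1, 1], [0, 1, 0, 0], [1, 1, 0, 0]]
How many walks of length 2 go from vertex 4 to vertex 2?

1

The number of length-2 walks from vertex 4 to vertex 2 is entry (4,2) of C^2, where C is the adjacency matrix.
C^2 = [[2, 1, 1, 1], [1, 3, 0, 1], [1, 0, 1, 1], [1, 1, 1, 2]]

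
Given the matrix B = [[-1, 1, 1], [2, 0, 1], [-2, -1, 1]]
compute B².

[[1, -2, 1], [-4, 1, 3], [-2, -3, -2]]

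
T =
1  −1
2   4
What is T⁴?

tr T = 5 and det T = 6, so the characteristic polynomial is λ² − (5)λ + (6) with roots 3 and 2.
Eigenvectors give P = [[−1, −1], [2, 1]] with P⁻¹ = [[1, 1], [−2, −1]], and T = P·diag(3, 2)·P⁻¹.
Then T⁴ = P·diag(81, 16)·P⁻¹ = [[−81, −16], [162, 16]] · [[1, 1], [−2, −1]] = [[−49, −65], [130, 146]].

[[−49, −65], [130, 146]]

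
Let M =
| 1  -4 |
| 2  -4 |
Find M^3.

M^2 = [[-7, 12], [-6, 8]]
M^3 = [[17, -20], [10, -8]]

[[17, -20], [10, -8]]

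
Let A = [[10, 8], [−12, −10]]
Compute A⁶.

[[64, 0], [0, 64]]

tr A = 0 and det A = −4, so the characteristic polynomial is λ² − (0)λ + (−4) with roots 2 and −2.
Eigenvectors give P = [[−1, −2], [1, 3]] with P⁻¹ = [[−3, −2], [1, 1]], and A = P·diag(2, −2)·P⁻¹.
Then A⁶ = P·diag(64, 64)·P⁻¹ = [[−64, −128], [64, 192]] · [[−3, −2], [1, 1]] = [[64, 0], [0, 64]].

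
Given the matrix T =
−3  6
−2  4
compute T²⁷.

[[−3, 6], [−2, 4]]

T² = T (a projection; rank 1, trace 1), so T²⁷ = T.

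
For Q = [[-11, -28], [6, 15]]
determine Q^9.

tr Q = 4 and det Q = 3, so the characteristic polynomial is λ² − (4)λ + (3) with roots 1 and 3.
Eigenvectors give P = [[7, -2], [-3, 1]] with P⁻¹ = [[1, 2], [3, 7]], and Q = P·diag(1, 3)·P⁻¹.
Then Q^9 = P·diag(1, 19683)·P⁻¹ = [[7, -39366], [-3, 19683]] · [[1, 2], [3, 7]] = [[-118091, -275548], [59046, 137775]].

[[-118091, -275548], [59046, 137775]]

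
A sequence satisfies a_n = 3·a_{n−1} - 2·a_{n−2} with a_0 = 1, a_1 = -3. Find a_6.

-251

With companion matrix A = [[3, -2], [1, 0]], [a_n, a_{n−1}]ᵀ = A·[a_{n−1}, a_{n−2}]ᵀ, so [a_6, a_5]ᵀ = A⁵·[a_1, a_0]ᵀ.
A⁵ = [[63, -62], [31, -30]], giving [a_6, a_5]ᵀ = [[-251], [-123]].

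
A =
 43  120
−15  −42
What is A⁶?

[[6049, 15960], [−1995, −5256]]

tr A = 1 and det A = −6, so the characteristic polynomial is λ² − (1)λ + (−6) with roots 3 and −2.
Eigenvectors give P = [[3, −8], [−1, 3]] with P⁻¹ = [[3, 8], [1, 3]], and A = P·diag(3, −2)·P⁻¹.
Then A⁶ = P·diag(729, 64)·P⁻¹ = [[2187, −512], [−729, 192]] · [[3, 8], [1, 3]] = [[6049, 15960], [−1995, −5256]].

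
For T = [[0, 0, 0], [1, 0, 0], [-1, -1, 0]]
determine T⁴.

[[0, 0, 0], [0, 0, 0], [0, 0, 0]]

T is strictly triangular, hence nilpotent: T³ = 0, so T⁴ = 0.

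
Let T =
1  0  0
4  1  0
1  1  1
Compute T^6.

[[1, 0, 0], [24, 1, 0], [66, 6, 1]]

T = I + N where N = [[0, 0, 0], [4, 0, 0], [1, 1, 0]] is strictly lower-triangular, so N^3 = 0.
(I + N)^6 = I + 6·N + 15·N^2 = [[1, 0, 0], [24, 1, 0], [66, 6, 1]].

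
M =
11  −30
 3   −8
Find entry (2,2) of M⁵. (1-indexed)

−278

tr M = 3 and det M = 2, so the characteristic polynomial is λ² − (3)λ + (2) with roots 1 and 2.
Eigenvectors give P = [[3, −10], [1, −3]] with P⁻¹ = [[−3, 10], [−1, 3]], and M = P·diag(1, 2)·P⁻¹.
Then M⁵ = P·diag(1, 32)·P⁻¹ = [[3, −320], [1, −96]] · [[−3, 10], [−1, 3]] = [[311, −930], [93, −278]].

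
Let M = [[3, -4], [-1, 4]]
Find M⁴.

M² = [[13, -28], [-7, 20]]
M³ = [[67, -164], [-41, 108]]
M⁴ = [[365, -924], [-231, 596]]

[[365, -924], [-231, 596]]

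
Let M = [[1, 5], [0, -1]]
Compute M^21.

M² = I (check: tr M = 0 and det M = -1), so M^21 = M since 21 is odd.

[[1, 5], [0, -1]]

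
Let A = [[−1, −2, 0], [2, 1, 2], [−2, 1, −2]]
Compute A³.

A² = [[−3, 0, −4], [−4, −1, −2], [8, 3, 6]]
A³ = [[11, 2, 8], [6, 5, 2], [−14, −7, −6]]

[[11, 2, 8], [6, 5, 2], [−14, −7, −6]]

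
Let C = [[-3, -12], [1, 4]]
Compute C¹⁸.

[[-3, -12], [1, 4]]

C² = C (a projection; rank 1, trace 1), so C¹⁸ = C.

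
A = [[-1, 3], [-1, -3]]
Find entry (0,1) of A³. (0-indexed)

A² = [[-2, -12], [4, 6]]
A³ = [[14, 30], [-10, -6]]

30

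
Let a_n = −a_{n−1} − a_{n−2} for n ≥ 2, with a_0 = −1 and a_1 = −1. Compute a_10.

With companion matrix Q = [[−1, −1], [1, 0]], [a_n, a_{n−1}]ᵀ = Q·[a_{n−1}, a_{n−2}]ᵀ, so [a_10, a_9]ᵀ = Q⁹·[a_1, a_0]ᵀ.
Q⁹ = [[1, 0], [0, 1]], giving [a_10, a_9]ᵀ = [[−1], [−1]].

−1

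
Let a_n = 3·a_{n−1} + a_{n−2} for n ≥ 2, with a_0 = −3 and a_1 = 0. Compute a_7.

With companion matrix C = [[3, 1], [1, 0]], [a_n, a_{n−1}]ᵀ = C·[a_{n−1}, a_{n−2}]ᵀ, so [a_7, a_6]ᵀ = C⁶·[a_1, a_0]ᵀ.
C⁶ = [[1189, 360], [360, 109]], giving [a_7, a_6]ᵀ = [[−1080], [−327]].

−1080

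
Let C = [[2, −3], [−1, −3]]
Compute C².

[[7, 3], [1, 12]]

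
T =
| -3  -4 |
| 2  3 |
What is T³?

[[-3, -4], [2, 3]]

T² = [[1, 0], [0, 1]]
T³ = [[-3, -4], [2, 3]]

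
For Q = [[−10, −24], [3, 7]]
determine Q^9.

tr Q = −3 and det Q = 2, so the characteristic polynomial is λ² − (−3)λ + (2) with roots −2 and −1.
Eigenvectors give P = [[−3, −8], [1, 3]] with P⁻¹ = [[−3, −8], [1, 3]], and Q = P·diag(−2, −1)·P⁻¹.
Then Q^9 = P·diag(−512, −1)·P⁻¹ = [[1536, 8], [−512, −3]] · [[−3, −8], [1, 3]] = [[−4600, −12264], [1533, 4087]].

[[−4600, −12264], [1533, 4087]]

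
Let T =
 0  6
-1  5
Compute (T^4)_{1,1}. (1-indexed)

tr T = 5 and det T = 6, so the characteristic polynomial is λ² − (5)λ + (6) with roots 3 and 2.
Eigenvectors give P = [[-2, 3], [-1, 1]] with P⁻¹ = [[1, -3], [1, -2]], and T = P·diag(3, 2)·P⁻¹.
Then T^4 = P·diag(81, 16)·P⁻¹ = [[-162, 48], [-81, 16]] · [[1, -3], [1, -2]] = [[-114, 390], [-65, 211]].

-114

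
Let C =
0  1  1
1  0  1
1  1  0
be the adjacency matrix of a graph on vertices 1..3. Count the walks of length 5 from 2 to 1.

The number of length-5 walks from vertex 2 to vertex 1 is entry (2,1) of C^5, where C is the adjacency matrix.
C^2 = [[2, 1, 1], [1, 2, 1], [1, 1, 2]]
C^3 = [[2, 3, 3], [3, 2, 3], [3, 3, 2]]
C^4 = [[6, 5, 5], [5, 6, 5], [5, 5, 6]]
C^5 = [[10, 11, 11], [11, 10, 11], [11, 11, 10]]

11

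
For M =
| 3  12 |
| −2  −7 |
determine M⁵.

[[483, 1452], [−242, −727]]

tr M = −4 and det M = 3, so the characteristic polynomial is λ² − (−4)λ + (3) with roots −3 and −1.
Eigenvectors give P = [[−2, 3], [1, −1]] with P⁻¹ = [[1, 3], [1, 2]], and M = P·diag(−3, −1)·P⁻¹.
Then M⁵ = P·diag(−243, −1)·P⁻¹ = [[486, −3], [−243, 1]] · [[1, 3], [1, 2]] = [[483, 1452], [−242, −727]].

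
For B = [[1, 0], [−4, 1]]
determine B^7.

[[1, 0], [−28, 1]]

B = I + N where N = [[0, 0], [−4, 0]] is strictly lower-triangular, so N^2 = 0.
(I + N)^7 = I + 7·N = [[1, 0], [−28, 1]].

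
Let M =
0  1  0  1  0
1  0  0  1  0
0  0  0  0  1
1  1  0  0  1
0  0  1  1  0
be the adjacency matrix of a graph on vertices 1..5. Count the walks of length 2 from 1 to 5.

The number of length-2 walks from vertex 1 to vertex 5 is entry (1,5) of M², where M is the adjacency matrix.
M² = [[2, 1, 0, 1, 1], [1, 2, 0, 1, 1], [0, 0, 1, 1, 0], [1, 1, 1, 3, 0], [1, 1, 0, 0, 2]]

1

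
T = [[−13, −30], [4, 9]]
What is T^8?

[[39361, 98400], [−13120, −32799]]

tr T = −4 and det T = 3, so the characteristic polynomial is λ² − (−4)λ + (3) with roots −3 and −1.
Eigenvectors give P = [[−3, 5], [1, −2]] with P⁻¹ = [[−2, −5], [−1, −3]], and T = P·diag(−3, −1)·P⁻¹.
Then T^8 = P·diag(6561, 1)·P⁻¹ = [[−19683, 5], [6561, −2]] · [[−2, −5], [−1, −3]] = [[39361, 98400], [−13120, −32799]].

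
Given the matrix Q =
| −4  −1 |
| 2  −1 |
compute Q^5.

[[−454, −211], [422, 179]]

tr Q = −5 and det Q = 6, so the characteristic polynomial is λ² − (−5)λ + (6) with roots −2 and −3.
Eigenvectors give P = [[−1, −1], [2, 1]] with P⁻¹ = [[1, 1], [−2, −1]], and Q = P·diag(−2, −3)·P⁻¹.
Then Q^5 = P·diag(−32, −243)·P⁻¹ = [[32, 243], [−64, −243]] · [[1, 1], [−2, −1]] = [[−454, −211], [422, 179]].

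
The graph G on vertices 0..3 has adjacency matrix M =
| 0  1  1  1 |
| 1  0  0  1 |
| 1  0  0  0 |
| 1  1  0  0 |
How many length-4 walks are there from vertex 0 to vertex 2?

2

The number of length-4 walks from vertex 0 to vertex 2 is entry (0,2) of M^4, where M is the adjacency matrix.
M^2 = [[3, 1, 0, 1], [1, 2, 1, 1], [0, 1, 1, 1], [1, 1, 1, 2]]
M^3 = [[2, 4, 3, 4], [4, 2, 1, 3], [3, 1, 0, 1], [4, 3, 1, 2]]
M^4 = [[11, 6, 2, 6], [6, 7, 4, 6], [2, 4, 3, 4], [6, 6, 4, 7]]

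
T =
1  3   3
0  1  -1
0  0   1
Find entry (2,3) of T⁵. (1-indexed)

-5

T = I + N where N = [[0, 3, 3], [0, 0, -1], [0, 0, 0]] is strictly upper-triangular, so N³ = 0.
(I + N)⁵ = I + 5·N + 10·N² = [[1, 15, -15], [0, 1, -5], [0, 0, 1]].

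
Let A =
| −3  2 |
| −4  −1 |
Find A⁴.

A² = [[1, −8], [16, −7]]
A³ = [[29, 10], [−20, 39]]
A⁴ = [[−127, 48], [−96, −79]]

[[−127, 48], [−96, −79]]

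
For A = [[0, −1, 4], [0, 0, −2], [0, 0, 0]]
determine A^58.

[[0, 0, 0], [0, 0, 0], [0, 0, 0]]

A is strictly triangular, hence nilpotent: A^3 = 0, so A^58 = 0.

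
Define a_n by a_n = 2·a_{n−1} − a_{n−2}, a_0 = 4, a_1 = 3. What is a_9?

−5

With companion matrix M = [[2, −1], [1, 0]], [a_n, a_{n−1}]ᵀ = M·[a_{n−1}, a_{n−2}]ᵀ, so [a_9, a_8]ᵀ = M^8·[a_1, a_0]ᵀ.
M^8 = [[9, −8], [8, −7]], giving [a_9, a_8]ᵀ = [[−5], [−4]].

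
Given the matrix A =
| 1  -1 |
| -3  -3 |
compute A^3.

[[-2, -10], [-30, -42]]

A^2 = [[4, 2], [6, 12]]
A^3 = [[-2, -10], [-30, -42]]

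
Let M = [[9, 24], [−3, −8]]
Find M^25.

[[9, 24], [−3, −8]]

M² = M (a projection; rank 1, trace 1), so M^25 = M.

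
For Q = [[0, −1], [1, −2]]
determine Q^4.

[[−3, 4], [−4, 5]]

Q^2 = [[−1, 2], [−2, 3]]
Q^3 = [[2, −3], [3, −4]]
Q^4 = [[−3, 4], [−4, 5]]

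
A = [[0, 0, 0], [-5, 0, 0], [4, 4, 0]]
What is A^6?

A is strictly triangular, hence nilpotent: A^3 = 0, so A^6 = 0.

[[0, 0, 0], [0, 0, 0], [0, 0, 0]]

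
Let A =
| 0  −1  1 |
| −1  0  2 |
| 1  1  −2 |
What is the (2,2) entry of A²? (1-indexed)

3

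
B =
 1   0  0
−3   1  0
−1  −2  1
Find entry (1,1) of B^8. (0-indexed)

B = I + N where N = [[0, 0, 0], [−3, 0, 0], [−1, −2, 0]] is strictly lower-triangular, so N^3 = 0.
(I + N)^8 = I + 8·N + 28·N^2 = [[1, 0, 0], [−24, 1, 0], [160, −16, 1]].

1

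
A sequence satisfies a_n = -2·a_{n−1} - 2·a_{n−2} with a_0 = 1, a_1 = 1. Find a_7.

With companion matrix Q = [[-2, -2], [1, 0]], [a_n, a_{n−1}]ᵀ = Q·[a_{n−1}, a_{n−2}]ᵀ, so [a_7, a_6]ᵀ = Q⁶·[a_1, a_0]ᵀ.
Q⁶ = [[-8, -16], [8, 8]], giving [a_7, a_6]ᵀ = [[-24], [16]].

-24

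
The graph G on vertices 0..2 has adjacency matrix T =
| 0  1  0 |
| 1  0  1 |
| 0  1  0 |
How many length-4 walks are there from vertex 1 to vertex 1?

4

The number of length-4 walks from vertex 1 to vertex 1 is entry (1,1) of T^4, where T is the adjacency matrix.
T^2 = [[1, 0, 1], [0, 2, 0], [1, 0, 1]]
T^3 = [[0, 2, 0], [2, 0, 2], [0, 2, 0]]
T^4 = [[2, 0, 2], [0, 4, 0], [2, 0, 2]]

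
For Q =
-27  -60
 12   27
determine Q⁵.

[[-2187, -4860], [972, 2187]]

tr Q = 0 and det Q = -9, so the characteristic polynomial is λ² − (0)λ + (-9) with roots -3 and 3.
Eigenvectors give P = [[5, -2], [-2, 1]] with P⁻¹ = [[1, 2], [2, 5]], and Q = P·diag(-3, 3)·P⁻¹.
Then Q⁵ = P·diag(-243, 243)·P⁻¹ = [[-1215, -486], [486, 243]] · [[1, 2], [2, 5]] = [[-2187, -4860], [972, 2187]].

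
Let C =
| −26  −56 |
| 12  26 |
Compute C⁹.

[[−6656, −14336], [3072, 6656]]

tr C = 0 and det C = −4, so the characteristic polynomial is λ² − (0)λ + (−4) with roots 2 and −2.
Eigenvectors give P = [[−2, 7], [1, −3]] with P⁻¹ = [[3, 7], [1, 2]], and C = P·diag(2, −2)·P⁻¹.
Then C⁹ = P·diag(512, −512)·P⁻¹ = [[−1024, −3584], [512, 1536]] · [[3, 7], [1, 2]] = [[−6656, −14336], [3072, 6656]].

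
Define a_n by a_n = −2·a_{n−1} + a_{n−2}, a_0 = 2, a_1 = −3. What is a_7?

−647

With companion matrix M = [[−2, 1], [1, 0]], [a_n, a_{n−1}]ᵀ = M·[a_{n−1}, a_{n−2}]ᵀ, so [a_7, a_6]ᵀ = M⁶·[a_1, a_0]ᵀ.
M⁶ = [[169, −70], [−70, 29]], giving [a_7, a_6]ᵀ = [[−647], [268]].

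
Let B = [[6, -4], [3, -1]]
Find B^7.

tr B = 5 and det B = 6, so the characteristic polynomial is λ² − (5)λ + (6) with roots 3 and 2.
Eigenvectors give P = [[4, 1], [3, 1]] with P⁻¹ = [[1, -1], [-3, 4]], and B = P·diag(3, 2)·P⁻¹.
Then B^7 = P·diag(2187, 128)·P⁻¹ = [[8748, 128], [6561, 128]] · [[1, -1], [-3, 4]] = [[8364, -8236], [6177, -6049]].

[[8364, -8236], [6177, -6049]]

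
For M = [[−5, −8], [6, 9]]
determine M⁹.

[[−59045, −78728], [59046, 78729]]

tr M = 4 and det M = 3, so the characteristic polynomial is λ² − (4)λ + (3) with roots 3 and 1.
Eigenvectors give P = [[−1, 4], [1, −3]] with P⁻¹ = [[3, 4], [1, 1]], and M = P·diag(3, 1)·P⁻¹.
Then M⁹ = P·diag(19683, 1)·P⁻¹ = [[−19683, 4], [19683, −3]] · [[3, 4], [1, 1]] = [[−59045, −78728], [59046, 78729]].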